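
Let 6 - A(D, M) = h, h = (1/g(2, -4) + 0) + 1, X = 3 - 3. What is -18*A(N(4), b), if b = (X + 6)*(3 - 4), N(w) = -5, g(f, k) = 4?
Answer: -171/2 ≈ -85.500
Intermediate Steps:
X = 0
b = -6 (b = (0 + 6)*(3 - 4) = 6*(-1) = -6)
h = 5/4 (h = (1/4 + 0) + 1 = 1/4 + 1 = 5/4 ≈ 1.2500)
A(D, M) = 19/4 (A(D, M) = 6 - 1*5/4 = 6 - 5/4 = 19/4)
-18*A(N(4), b) = -18*19/4 = -171/2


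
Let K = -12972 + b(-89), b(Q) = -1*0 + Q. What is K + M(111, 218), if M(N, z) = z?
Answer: -12843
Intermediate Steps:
b(Q) = Q (b(Q) = 0 + Q = Q)
K = -13061 (K = -12972 - 89 = -13061)
K + M(111, 218) = -13061 + 218 = -12843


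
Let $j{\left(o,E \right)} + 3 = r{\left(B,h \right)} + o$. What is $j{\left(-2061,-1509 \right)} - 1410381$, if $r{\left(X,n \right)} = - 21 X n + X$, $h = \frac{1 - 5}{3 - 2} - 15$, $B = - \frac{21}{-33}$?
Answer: $- \frac{15534095}{11} \approx -1.4122 \cdot 10^{6}$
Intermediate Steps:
$B = \frac{7}{11}$ ($B = \left(-21\right) \left(- \frac{1}{33}\right) = \frac{7}{11} \approx 0.63636$)
$h = -19$ ($h = - \frac{4}{1} - 15 = \left(-4\right) 1 - 15 = -4 - 15 = -19$)
$r{\left(X,n \right)} = X - 21 X n$ ($r{\left(X,n \right)} = - 21 X n + X = X - 21 X n$)
$j{\left(o,E \right)} = \frac{2767}{11} + o$ ($j{\left(o,E \right)} = -3 + \left(\frac{7 \left(1 - -399\right)}{11} + o\right) = -3 + \left(\frac{7 \left(1 + 399\right)}{11} + o\right) = -3 + \left(\frac{7}{11} \cdot 400 + o\right) = -3 + \left(\frac{2800}{11} + o\right) = \frac{2767}{11} + o$)
$j{\left(-2061,-1509 \right)} - 1410381 = \left(\frac{2767}{11} - 2061\right) - 1410381 = - \frac{19904}{11} - 1410381 = - \frac{15534095}{11}$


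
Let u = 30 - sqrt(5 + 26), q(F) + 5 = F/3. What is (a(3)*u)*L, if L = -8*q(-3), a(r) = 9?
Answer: 12960 - 432*sqrt(31) ≈ 10555.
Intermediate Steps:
q(F) = -5 + F/3
L = 48 (L = -8*(-5 + (1/3)*(-3)) = -8*(-5 - 1) = -8*(-6) = 48)
u = 30 - sqrt(31) ≈ 24.432
(a(3)*u)*L = (9*(30 - sqrt(31)))*48 = (270 - 9*sqrt(31))*48 = 12960 - 432*sqrt(31)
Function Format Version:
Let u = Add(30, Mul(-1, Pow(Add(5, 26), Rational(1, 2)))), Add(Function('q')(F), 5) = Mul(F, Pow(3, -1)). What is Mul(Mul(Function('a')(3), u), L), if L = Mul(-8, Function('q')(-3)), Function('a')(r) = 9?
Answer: Add(12960, Mul(-432, Pow(31, Rational(1, 2)))) ≈ 10555.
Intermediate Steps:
Function('q')(F) = Add(-5, Mul(Rational(1, 3), F)) (Function('q')(F) = Add(-5, Mul(F, Pow(3, -1))) = Add(-5, Mul(F, Rational(1, 3))) = Add(-5, Mul(Rational(1, 3), F)))
L = 48 (L = Mul(-8, Add(-5, Mul(Rational(1, 3), -3))) = Mul(-8, Add(-5, -1)) = Mul(-8, -6) = 48)
u = Add(30, Mul(-1, Pow(31, Rational(1, 2)))) ≈ 24.432
Mul(Mul(Function('a')(3), u), L) = Mul(Mul(9, Add(30, Mul(-1, Pow(31, Rational(1, 2))))), 48) = Mul(Add(270, Mul(-9, Pow(31, Rational(1, 2)))), 48) = Add(12960, Mul(-432, Pow(31, Rational(1, 2))))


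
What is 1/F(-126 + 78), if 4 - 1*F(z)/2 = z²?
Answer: -1/4600 ≈ -0.00021739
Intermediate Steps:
F(z) = 8 - 2*z²
1/F(-126 + 78) = 1/(8 - 2*(-126 + 78)²) = 1/(8 - 2*(-48)²) = 1/(8 - 2*2304) = 1/(8 - 4608) = 1/(-4600) = -1/4600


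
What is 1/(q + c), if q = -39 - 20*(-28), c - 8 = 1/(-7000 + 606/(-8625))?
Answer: 20125202/10646228983 ≈ 0.0018904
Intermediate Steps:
c = 160998741/20125202 (c = 8 + 1/(-7000 + 606/(-8625)) = 8 + 1/(-7000 + 606*(-1/8625)) = 8 + 1/(-7000 - 202/2875) = 8 + 1/(-20125202/2875) = 8 - 2875/20125202 = 160998741/20125202 ≈ 7.9999)
q = 521 (q = -39 + 560 = 521)
1/(q + c) = 1/(521 + 160998741/20125202) = 1/(10646228983/20125202) = 20125202/10646228983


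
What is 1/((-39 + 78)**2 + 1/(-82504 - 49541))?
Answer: 132045/200840444 ≈ 0.00065746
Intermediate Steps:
1/((-39 + 78)**2 + 1/(-82504 - 49541)) = 1/(39**2 + 1/(-132045)) = 1/(1521 - 1/132045) = 1/(200840444/132045) = 132045/200840444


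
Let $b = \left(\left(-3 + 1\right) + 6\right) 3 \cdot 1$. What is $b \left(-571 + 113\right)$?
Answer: $-5496$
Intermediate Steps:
$b = 12$ ($b = \left(-2 + 6\right) 3 \cdot 1 = 4 \cdot 3 \cdot 1 = 12 \cdot 1 = 12$)
$b \left(-571 + 113\right) = 12 \left(-571 + 113\right) = 12 \left(-458\right) = -5496$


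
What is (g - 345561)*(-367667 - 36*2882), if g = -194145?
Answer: 254427662814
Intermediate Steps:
(g - 345561)*(-367667 - 36*2882) = (-194145 - 345561)*(-367667 - 36*2882) = -539706*(-367667 - 103752) = -539706*(-471419) = 254427662814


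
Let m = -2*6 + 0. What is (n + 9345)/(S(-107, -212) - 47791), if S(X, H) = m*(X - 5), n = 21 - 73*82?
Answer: -3380/46447 ≈ -0.072771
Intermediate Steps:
n = -5965 (n = 21 - 5986 = -5965)
m = -12 (m = -12 + 0 = -12)
S(X, H) = 60 - 12*X (S(X, H) = -12*(X - 5) = -12*(-5 + X) = 60 - 12*X)
(n + 9345)/(S(-107, -212) - 47791) = (-5965 + 9345)/((60 - 12*(-107)) - 47791) = 3380/((60 + 1284) - 47791) = 3380/(1344 - 47791) = 3380/(-46447) = 3380*(-1/46447) = -3380/46447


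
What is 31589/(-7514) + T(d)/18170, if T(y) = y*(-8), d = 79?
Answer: -3662791/864110 ≈ -4.2388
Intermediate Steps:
T(y) = -8*y
31589/(-7514) + T(d)/18170 = 31589/(-7514) - 8*79/18170 = 31589*(-1/7514) - 632*1/18170 = -31589/7514 - 4/115 = -3662791/864110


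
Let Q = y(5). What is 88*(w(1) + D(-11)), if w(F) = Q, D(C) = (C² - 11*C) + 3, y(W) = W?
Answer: 22000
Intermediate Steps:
D(C) = 3 + C² - 11*C
Q = 5
w(F) = 5
88*(w(1) + D(-11)) = 88*(5 + (3 + (-11)² - 11*(-11))) = 88*(5 + (3 + 121 + 121)) = 88*(5 + 245) = 88*250 = 22000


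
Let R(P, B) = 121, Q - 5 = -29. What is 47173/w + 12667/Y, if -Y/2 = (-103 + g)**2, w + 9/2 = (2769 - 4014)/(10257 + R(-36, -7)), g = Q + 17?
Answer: -5923996533391/580146600 ≈ -10211.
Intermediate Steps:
Q = -24 (Q = 5 - 29 = -24)
g = -7 (g = -24 + 17 = -7)
w = -23973/5189 (w = -9/2 + (2769 - 4014)/(10257 + 121) = -9/2 - 1245/10378 = -23973/5189 ≈ -4.6200)
Y = -24200 (Y = -2*(-103 - 7)**2 = -2*(-110)**2 = -2*12100 = -24200)
47173/w + 12667/Y = 47173/(-23973/5189) + 12667/(-24200) = 47173*(-5189/23973) + 12667*(-1/24200) = -244780697/23973 - 12667/24200 = -5923996533391/580146600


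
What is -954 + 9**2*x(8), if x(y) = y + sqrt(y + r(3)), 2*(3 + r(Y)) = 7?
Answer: -306 + 81*sqrt(34)/2 ≈ -69.846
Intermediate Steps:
r(Y) = 1/2 (r(Y) = -3 + (1/2)*7 = -3 + 7/2 = 1/2)
x(y) = y + sqrt(1/2 + y) (x(y) = y + sqrt(y + 1/2) = y + sqrt(1/2 + y))
-954 + 9**2*x(8) = -954 + 9**2*(8 + sqrt(2 + 4*8)/2) = -954 + 81*(8 + sqrt(2 + 32)/2) = -954 + 81*(8 + sqrt(34)/2) = -954 + (648 + 81*sqrt(34)/2) = -306 + 81*sqrt(34)/2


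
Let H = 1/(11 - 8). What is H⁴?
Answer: 1/81 ≈ 0.012346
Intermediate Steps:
H = ⅓ (H = 1/3 = ⅓ ≈ 0.33333)
H⁴ = (⅓)⁴ = 1/81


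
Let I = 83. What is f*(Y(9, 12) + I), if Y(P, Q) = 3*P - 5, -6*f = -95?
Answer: 3325/2 ≈ 1662.5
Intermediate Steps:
f = 95/6 (f = -⅙*(-95) = 95/6 ≈ 15.833)
Y(P, Q) = -5 + 3*P
f*(Y(9, 12) + I) = 95*((-5 + 3*9) + 83)/6 = 95*((-5 + 27) + 83)/6 = 95*(22 + 83)/6 = (95/6)*105 = 3325/2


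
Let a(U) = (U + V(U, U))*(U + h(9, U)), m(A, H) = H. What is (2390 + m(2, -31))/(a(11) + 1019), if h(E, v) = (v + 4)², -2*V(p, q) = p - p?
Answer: 2359/3615 ≈ 0.65256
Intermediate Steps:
V(p, q) = 0 (V(p, q) = -(p - p)/2 = -½*0 = 0)
h(E, v) = (4 + v)²
a(U) = U*(U + (4 + U)²) (a(U) = (U + 0)*(U + (4 + U)²) = U*(U + (4 + U)²))
(2390 + m(2, -31))/(a(11) + 1019) = (2390 - 31)/(11*(11 + (4 + 11)²) + 1019) = 2359/(11*(11 + 15²) + 1019) = 2359/(11*(11 + 225) + 1019) = 2359/(11*236 + 1019) = 2359/(2596 + 1019) = 2359/3615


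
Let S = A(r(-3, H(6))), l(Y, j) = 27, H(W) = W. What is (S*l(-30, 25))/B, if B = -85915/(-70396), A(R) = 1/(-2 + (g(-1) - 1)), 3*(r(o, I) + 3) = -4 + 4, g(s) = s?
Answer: -475173/85915 ≈ -5.5307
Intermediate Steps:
r(o, I) = -3 (r(o, I) = -3 + (-4 + 4)/3 = -3 + (1/3)*0 = -3 + 0 = -3)
A(R) = -1/4 (A(R) = 1/(-2 + (-1 - 1)) = 1/(-2 - 2) = 1/(-4) = -1/4)
S = -1/4 ≈ -0.25000
B = 85915/70396 (B = -85915*(-1/70396) = 85915/70396 ≈ 1.2205)
(S*l(-30, 25))/B = (-1/4*27)/(85915/70396) = -27/4*70396/85915 = -475173/85915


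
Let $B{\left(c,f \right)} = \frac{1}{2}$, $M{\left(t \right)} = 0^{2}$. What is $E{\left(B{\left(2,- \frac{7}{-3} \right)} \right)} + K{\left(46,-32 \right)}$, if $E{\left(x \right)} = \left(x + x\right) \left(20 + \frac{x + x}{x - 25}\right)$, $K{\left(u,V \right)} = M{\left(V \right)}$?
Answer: $\frac{978}{49} \approx 19.959$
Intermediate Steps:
$M{\left(t \right)} = 0$
$K{\left(u,V \right)} = 0$
$B{\left(c,f \right)} = \frac{1}{2}$
$E{\left(x \right)} = 2 x \left(20 + \frac{2 x}{-25 + x}\right)$
$E{\left(B{\left(2,- \frac{7}{-3} \right)} \right)} + K{\left(46,-32 \right)} = 4 \cdot \frac{1}{2} \frac{1}{-25 + \frac{1}{2}} \left(-250 + 11 \cdot \frac{1}{2}\right) + 0 = 4 \cdot \frac{1}{2} \frac{1}{- \frac{49}{2}} \left(-250 + \frac{11}{2}\right) + 0 = 4 \cdot \frac{1}{2} \left(- \frac{2}{49}\right) \left(- \frac{489}{2}\right) + 0 = \frac{978}{49} + 0 = \frac{978}{49}$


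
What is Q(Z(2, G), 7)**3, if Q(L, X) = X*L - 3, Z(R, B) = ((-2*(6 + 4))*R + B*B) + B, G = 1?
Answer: -19465109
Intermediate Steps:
Z(R, B) = B + B**2 - 20*R (Z(R, B) = ((-2*10)*R + B**2) + B = (-20*R + B**2) + B = (B**2 - 20*R) + B = B + B**2 - 20*R)
Q(L, X) = -3 + L*X (Q(L, X) = L*X - 3 = -3 + L*X)
Q(Z(2, G), 7)**3 = (-3 + (1 + 1**2 - 20*2)*7)**3 = (-3 + (1 + 1 - 40)*7)**3 = (-3 - 38*7)**3 = (-3 - 266)**3 = (-269)**3 = -19465109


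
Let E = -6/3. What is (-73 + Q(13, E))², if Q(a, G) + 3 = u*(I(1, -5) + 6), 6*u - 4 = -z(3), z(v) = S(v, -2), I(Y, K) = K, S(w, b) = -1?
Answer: 203401/36 ≈ 5650.0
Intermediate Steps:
E = -2 (E = -6*⅓ = -2)
z(v) = -1
u = ⅚ (u = ⅔ + (-1*(-1))/6 = ⅔ + (⅙)*1 = ⅔ + ⅙ = ⅚ ≈ 0.83333)
Q(a, G) = -13/6 (Q(a, G) = -3 + 5*(-5 + 6)/6 = -3 + (⅚)*1 = -3 + ⅚ = -13/6)
(-73 + Q(13, E))² = (-73 - 13/6)² = (-451/6)² = 203401/36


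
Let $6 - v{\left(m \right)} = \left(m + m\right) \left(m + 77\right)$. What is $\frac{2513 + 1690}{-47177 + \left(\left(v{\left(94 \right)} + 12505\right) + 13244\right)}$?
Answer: $- \frac{4203}{53570} \approx -0.078458$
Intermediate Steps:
$v{\left(m \right)} = 6 - 2 m \left(77 + m\right)$ ($v{\left(m \right)} = 6 - \left(m + m\right) \left(m + 77\right) = 6 - 2 m \left(77 + m\right)$)
$\frac{2513 + 1690}{-47177 + \left(\left(v{\left(94 \right)} + 12505\right) + 13244\right)} = \frac{2513 + 1690}{-47177 + \left(\left(\left(6 - 14476 - 2 \cdot 94^{2}\right) + 12505\right) + 13244\right)} = \frac{4203}{-47177 + \left(\left(\left(6 - 14476 - 17672\right) + 12505\right) + 13244\right)} = \frac{4203}{-47177 + \left(\left(-32142 + 12505\right) + 13244\right)} = \frac{4203}{-47177 + \left(-19637 + 13244\right)} = \frac{4203}{-47177 - 6393} = \frac{4203}{-53570} = 4203 \left(- \frac{1}{53570}\right) = - \frac{4203}{53570}$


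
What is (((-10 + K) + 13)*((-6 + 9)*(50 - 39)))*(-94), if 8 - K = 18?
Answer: 21714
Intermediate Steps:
K = -10 (K = 8 - 1*18 = 8 - 18 = -10)
(((-10 + K) + 13)*((-6 + 9)*(50 - 39)))*(-94) = (((-10 - 10) + 13)*((-6 + 9)*(50 - 39)))*(-94) = ((-20 + 13)*(3*11))*(-94) = -7*33*(-94) = -231*(-94) = 21714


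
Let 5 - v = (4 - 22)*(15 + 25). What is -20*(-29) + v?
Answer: 1305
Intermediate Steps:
v = 725 (v = 5 - (4 - 22)*(15 + 25) = 5 - (-18)*40 = 5 - 1*(-720) = 5 + 720 = 725)
-20*(-29) + v = -20*(-29) + 725 = 580 + 725 = 1305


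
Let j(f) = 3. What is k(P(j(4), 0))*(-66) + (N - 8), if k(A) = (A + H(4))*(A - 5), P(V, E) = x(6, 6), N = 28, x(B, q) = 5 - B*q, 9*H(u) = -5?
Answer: -74956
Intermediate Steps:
H(u) = -5/9 (H(u) = (⅑)*(-5) = -5/9)
x(B, q) = 5 - B*q
P(V, E) = -31 (P(V, E) = 5 - 1*6*6 = 5 - 36 = -31)
k(A) = (-5 + A)*(-5/9 + A) (k(A) = (A - 5/9)*(A - 5) = (-5/9 + A)*(-5 + A) = (-5 + A)*(-5/9 + A))
k(P(j(4), 0))*(-66) + (N - 8) = (25/9 + (-31)² - 50/9*(-31))*(-66) + (28 - 8) = (25/9 + 961 + 1550/9)*(-66) + 20 = 1136*(-66) + 20 = -74976 + 20 = -74956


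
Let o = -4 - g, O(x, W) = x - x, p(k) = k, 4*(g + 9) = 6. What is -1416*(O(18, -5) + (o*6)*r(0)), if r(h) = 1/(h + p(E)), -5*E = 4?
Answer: 37170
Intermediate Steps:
E = -⅘ (E = -⅕*4 = -⅘ ≈ -0.80000)
g = -15/2 (g = -9 + (¼)*6 = -9 + 3/2 = -15/2 ≈ -7.5000)
O(x, W) = 0
r(h) = 1/(-⅘ + h) (r(h) = 1/(h - ⅘) = 1/(-⅘ + h))
o = 7/2 (o = -4 - 1*(-15/2) = -4 + 15/2 = 7/2 ≈ 3.5000)
-1416*(O(18, -5) + (o*6)*r(0)) = -1416*(0 + ((7/2)*6)*(5/(-4 + 5*0))) = -1416*(0 + 21*(5/(-4 + 0))) = -1416*(0 + 21*(5/(-4))) = -1416*(0 + 21*(5*(-¼))) = -1416*(0 + 21*(-5/4)) = -1416*(0 - 105/4) = -1416*(-105/4) = 37170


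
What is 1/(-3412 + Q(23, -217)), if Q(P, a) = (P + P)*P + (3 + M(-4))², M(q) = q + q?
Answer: -1/2329 ≈ -0.00042937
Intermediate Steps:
M(q) = 2*q
Q(P, a) = 25 + 2*P² (Q(P, a) = (P + P)*P + (3 + 2*(-4))² = (2*P)*P + (3 - 8)² = 2*P² + (-5)² = 2*P² + 25 = 25 + 2*P²)
1/(-3412 + Q(23, -217)) = 1/(-3412 + (25 + 2*23²)) = 1/(-3412 + (25 + 2*529)) = 1/(-3412 + (25 + 1058)) = 1/(-3412 + 1083) = 1/(-2329) = -1/2329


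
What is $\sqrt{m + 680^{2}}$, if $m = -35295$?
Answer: $\sqrt{427105} \approx 653.53$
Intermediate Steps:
$\sqrt{m + 680^{2}} = \sqrt{-35295 + 680^{2}} = \sqrt{-35295 + 462400} = \sqrt{427105}$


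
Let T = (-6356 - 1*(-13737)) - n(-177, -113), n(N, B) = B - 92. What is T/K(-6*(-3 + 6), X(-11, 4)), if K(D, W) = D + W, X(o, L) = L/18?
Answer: -34137/80 ≈ -426.71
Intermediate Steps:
X(o, L) = L/18 (X(o, L) = L*(1/18) = L/18)
n(N, B) = -92 + B
T = 7586 (T = (-6356 - 1*(-13737)) - (-92 - 113) = (-6356 + 13737) - 1*(-205) = 7381 + 205 = 7586)
T/K(-6*(-3 + 6), X(-11, 4)) = 7586/(-6*(-3 + 6) + (1/18)*4) = 7586/(-6*3 + 2/9) = 7586/(-18 + 2/9) = 7586/(-160/9) = 7586*(-9/160) = -34137/80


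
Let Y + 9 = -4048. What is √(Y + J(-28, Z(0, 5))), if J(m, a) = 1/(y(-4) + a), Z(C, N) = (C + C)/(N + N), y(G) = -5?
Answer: 21*I*√230/5 ≈ 63.696*I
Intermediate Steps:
Y = -4057 (Y = -9 - 4048 = -4057)
Z(C, N) = C/N (Z(C, N) = (2*C)/((2*N)) = (2*C)*(1/(2*N)) = C/N)
J(m, a) = 1/(-5 + a)
√(Y + J(-28, Z(0, 5))) = √(-4057 + 1/(-5 + 0/5)) = √(-4057 + 1/(-5 + 0*(⅕))) = √(-4057 + 1/(-5 + 0)) = √(-4057 + 1/(-5)) = √(-4057 - ⅕) = √(-20286/5) = 21*I*√230/5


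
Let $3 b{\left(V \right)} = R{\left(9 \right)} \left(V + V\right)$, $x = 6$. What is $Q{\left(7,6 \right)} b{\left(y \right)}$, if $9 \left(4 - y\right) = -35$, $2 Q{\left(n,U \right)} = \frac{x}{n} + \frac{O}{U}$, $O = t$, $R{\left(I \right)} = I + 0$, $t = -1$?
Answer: $\frac{2059}{126} \approx 16.341$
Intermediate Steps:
$R{\left(I \right)} = I$
$O = -1$
$Q{\left(n,U \right)} = \frac{3}{n} - \frac{1}{2 U}$ ($Q{\left(n,U \right)} = \frac{\frac{6}{n} - \frac{1}{U}}{2} = \frac{- \frac{1}{U} + \frac{6}{n}}{2} = \frac{3}{n} - \frac{1}{2 U}$)
$y = \frac{71}{9}$ ($y = 4 - - \frac{35}{9} = 4 + \frac{35}{9} = \frac{71}{9} \approx 7.8889$)
$b{\left(V \right)} = 6 V$ ($b{\left(V \right)} = \frac{9 \left(V + V\right)}{3} = \frac{9 \cdot 2 V}{3} = \frac{18 V}{3} = 6 V$)
$Q{\left(7,6 \right)} b{\left(y \right)} = \left(\frac{3}{7} - \frac{1}{2 \cdot 6}\right) 6 \cdot \frac{71}{9} = \left(3 \cdot \frac{1}{7} - \frac{1}{12}\right) \frac{142}{3} = \left(\frac{3}{7} - \frac{1}{12}\right) \frac{142}{3} = \frac{29}{84} \cdot \frac{142}{3} = \frac{2059}{126}$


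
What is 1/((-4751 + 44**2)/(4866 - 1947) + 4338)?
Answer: 2919/12659807 ≈ 0.00023057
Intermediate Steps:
1/((-4751 + 44**2)/(4866 - 1947) + 4338) = 1/((-4751 + 1936)/2919 + 4338) = 1/(-2815*1/2919 + 4338) = 1/(-2815/2919 + 4338) = 1/(12659807/2919) = 2919/12659807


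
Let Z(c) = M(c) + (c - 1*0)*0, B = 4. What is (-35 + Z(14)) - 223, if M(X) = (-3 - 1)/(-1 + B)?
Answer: -778/3 ≈ -259.33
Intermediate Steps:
M(X) = -4/3 (M(X) = (-3 - 1)/(-1 + 4) = -4/3)
Z(c) = -4/3 (Z(c) = -4/3 + (c - 1*0)*0 = -4/3 + (c + 0)*0 = -4/3 + c*0 = -4/3 + 0 = -4/3)
(-35 + Z(14)) - 223 = (-35 - 4/3) - 223 = -109/3 - 223 = -778/3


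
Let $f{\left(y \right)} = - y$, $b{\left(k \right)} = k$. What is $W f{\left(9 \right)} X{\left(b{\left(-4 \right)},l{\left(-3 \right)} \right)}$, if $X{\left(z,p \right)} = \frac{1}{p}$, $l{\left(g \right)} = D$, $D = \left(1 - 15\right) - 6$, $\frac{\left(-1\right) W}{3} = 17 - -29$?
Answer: $- \frac{621}{10} \approx -62.1$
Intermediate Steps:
$W = -138$ ($W = - 3 \left(17 - -29\right) = - 3 \left(17 + 29\right) = \left(-3\right) 46 = -138$)
$D = -20$ ($D = \left(1 - 15\right) - 6 = -14 - 6 = -20$)
$l{\left(g \right)} = -20$
$W f{\left(9 \right)} X{\left(b{\left(-4 \right)},l{\left(-3 \right)} \right)} = \frac{\left(-138\right) \left(\left(-1\right) 9\right)}{-20} = \left(-138\right) \left(-9\right) \left(- \frac{1}{20}\right) = 1242 \left(- \frac{1}{20}\right) = - \frac{621}{10}$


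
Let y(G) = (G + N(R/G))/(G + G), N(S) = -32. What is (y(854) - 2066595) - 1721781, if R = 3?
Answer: -3235272693/854 ≈ -3.7884e+6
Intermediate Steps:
y(G) = (-32 + G)/(2*G) (y(G) = (G - 32)/(G + G) = (-32 + G)/((2*G)) = (-32 + G)*(1/(2*G)) = (-32 + G)/(2*G))
(y(854) - 2066595) - 1721781 = ((1/2)*(-32 + 854)/854 - 2066595) - 1721781 = ((1/2)*(1/854)*822 - 2066595) - 1721781 = (411/854 - 2066595) - 1721781 = -1764871719/854 - 1721781 = -3235272693/854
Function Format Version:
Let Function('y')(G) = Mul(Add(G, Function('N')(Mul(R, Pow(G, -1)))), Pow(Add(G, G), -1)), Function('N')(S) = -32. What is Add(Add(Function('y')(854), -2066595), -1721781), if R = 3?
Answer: Rational(-3235272693, 854) ≈ -3.7884e+6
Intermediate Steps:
Function('y')(G) = Mul(Rational(1, 2), Pow(G, -1), Add(-32, G)) (Function('y')(G) = Mul(Add(G, -32), Pow(Add(G, G), -1)) = Mul(Add(-32, G), Pow(Mul(2, G), -1)) = Mul(Add(-32, G), Mul(Rational(1, 2), Pow(G, -1))) = Mul(Rational(1, 2), Pow(G, -1), Add(-32, G)))
Add(Add(Function('y')(854), -2066595), -1721781) = Add(Add(Mul(Rational(1, 2), Pow(854, -1), Add(-32, 854)), -2066595), -1721781) = Add(Add(Mul(Rational(1, 2), Rational(1, 854), 822), -2066595), -1721781) = Add(Add(Rational(411, 854), -2066595), -1721781) = Add(Rational(-1764871719, 854), -1721781) = Rational(-3235272693, 854)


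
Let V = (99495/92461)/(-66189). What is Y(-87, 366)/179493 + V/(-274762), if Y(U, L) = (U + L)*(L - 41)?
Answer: 360452690693569095/713523405603339118 ≈ 0.50517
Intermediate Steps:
Y(U, L) = (-41 + L)*(L + U) (Y(U, L) = (L + U)*(-41 + L) = (-41 + L)*(L + U))
V = -33165/2039967043 (V = (99495*(1/92461))*(-1/66189) = (99495/92461)*(-1/66189) = -33165/2039967043 ≈ -1.6258e-5)
Y(-87, 366)/179493 + V/(-274762) = (366² - 41*366 - 41*(-87) + 366*(-87))/179493 - 33165/2039967043/(-274762) = (133956 - 15006 + 3567 - 31842)*(1/179493) - 33165/2039967043*(-1/274762) = 90675*(1/179493) + 33165/560505424668766 = 30225/59831 + 33165/560505424668766 = 360452690693569095/713523405603339118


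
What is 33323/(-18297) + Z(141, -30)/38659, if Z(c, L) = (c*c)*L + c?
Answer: -12198533690/707343723 ≈ -17.246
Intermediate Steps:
Z(c, L) = c + L*c**2 (Z(c, L) = c**2*L + c = L*c**2 + c = c + L*c**2)
33323/(-18297) + Z(141, -30)/38659 = 33323/(-18297) + (141*(1 - 30*141))/38659 = 33323*(-1/18297) + (141*(1 - 4230))*(1/38659) = -33323/18297 + (141*(-4229))*(1/38659) = -33323/18297 - 596289*1/38659 = -33323/18297 - 596289/38659 = -12198533690/707343723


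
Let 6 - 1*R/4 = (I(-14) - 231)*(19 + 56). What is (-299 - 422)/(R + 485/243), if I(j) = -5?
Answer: -175203/17210717 ≈ -0.010180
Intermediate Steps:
R = 70824 (R = 24 - 4*(-5 - 231)*(19 + 56) = 24 - (-944)*75 = 24 - 4*(-17700) = 24 + 70800 = 70824)
(-299 - 422)/(R + 485/243) = (-299 - 422)/(70824 + 485/243) = -721/(70824 + 485*(1/243)) = -721/(70824 + 485/243) = -721/17210717/243 = -721*243/17210717 = -175203/17210717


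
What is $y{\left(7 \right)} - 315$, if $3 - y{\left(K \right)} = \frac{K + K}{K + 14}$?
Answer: $- \frac{938}{3} \approx -312.67$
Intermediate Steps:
$y{\left(K \right)} = 3 - \frac{2 K}{14 + K}$ ($y{\left(K \right)} = 3 - \frac{K + K}{K + 14} = 3 - \frac{2 K}{14 + K}$)
$y{\left(7 \right)} - 315 = \frac{42 + 7}{14 + 7} - 315 = \frac{1}{21} \cdot 49 - 315 = \frac{7}{3} - 315 = - \frac{938}{3}$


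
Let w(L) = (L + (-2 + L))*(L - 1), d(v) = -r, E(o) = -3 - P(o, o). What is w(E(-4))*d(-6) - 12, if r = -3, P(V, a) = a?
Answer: -12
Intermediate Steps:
E(o) = -3 - o
d(v) = 3 (d(v) = -1*(-3) = 3)
w(L) = (-1 + L)*(-2 + 2*L) (w(L) = (-2 + 2*L)*(-1 + L) = (-1 + L)*(-2 + 2*L))
w(E(-4))*d(-6) - 12 = (2 - 4*(-3 - 1*(-4)) + 2*(-3 - 1*(-4))²)*3 - 12 = (2 - 4*(-3 + 4) + 2*(-3 + 4)²)*3 - 12 = (2 - 4*1 + 2*1²)*3 - 12 = (2 - 4 + 2*1)*3 - 12 = (2 - 4 + 2)*3 - 12 = 0*3 - 12 = 0 - 12 = -12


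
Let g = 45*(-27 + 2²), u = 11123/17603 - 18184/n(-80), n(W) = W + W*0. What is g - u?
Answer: -222313899/176030 ≈ -1262.9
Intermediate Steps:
n(W) = W (n(W) = W + 0 = W)
u = 40122849/176030 (u = 11123/17603 - 18184/(-80) = 11123*(1/17603) - 18184*(-1/80) = 11123/17603 + 2273/10 = 40122849/176030 ≈ 227.93)
g = -1035 (g = 45*(-27 + 4) = 45*(-23) = -1035)
g - u = -1035 - 1*40122849/176030 = -1035 - 40122849/176030 = -222313899/176030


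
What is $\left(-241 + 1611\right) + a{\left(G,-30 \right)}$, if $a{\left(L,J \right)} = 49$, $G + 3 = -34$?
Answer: $1419$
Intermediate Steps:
$G = -37$ ($G = -3 - 34 = -37$)
$\left(-241 + 1611\right) + a{\left(G,-30 \right)} = \left(-241 + 1611\right) + 49 = 1370 + 49 = 1419$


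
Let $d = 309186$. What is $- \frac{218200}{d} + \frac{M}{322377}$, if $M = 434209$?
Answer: $\frac{10651447079}{16612409187} \approx 0.64117$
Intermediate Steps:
$- \frac{218200}{d} + \frac{M}{322377} = - \frac{218200}{309186} + \frac{434209}{322377} = \left(-218200\right) \frac{1}{309186} + 434209 \cdot \frac{1}{322377} = - \frac{109100}{154593} + \frac{434209}{322377} = \frac{10651447079}{16612409187}$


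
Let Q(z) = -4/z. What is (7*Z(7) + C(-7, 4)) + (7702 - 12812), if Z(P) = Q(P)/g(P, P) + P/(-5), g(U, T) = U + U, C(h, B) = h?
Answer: -179448/35 ≈ -5127.1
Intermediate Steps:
g(U, T) = 2*U
Z(P) = -2/P² - P/5 (Z(P) = (-4/P)/((2*P)) + P/(-5) = (-4/P)*(1/(2*P)) + P*(-⅕) = -2/P² - P/5)
(7*Z(7) + C(-7, 4)) + (7702 - 12812) = (7*(-2/7² - ⅕*7) - 7) + (7702 - 12812) = (7*(-2*1/49 - 7/5) - 7) - 5110 = (7*(-2/49 - 7/5) - 7) - 5110 = (7*(-353/245) - 7) - 5110 = (-353/35 - 7) - 5110 = -598/35 - 5110 = -179448/35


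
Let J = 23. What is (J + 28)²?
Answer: 2601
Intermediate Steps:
(J + 28)² = (23 + 28)² = 51² = 2601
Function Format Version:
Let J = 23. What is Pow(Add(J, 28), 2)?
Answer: 2601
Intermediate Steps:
Pow(Add(J, 28), 2) = Pow(Add(23, 28), 2) = Pow(51, 2) = 2601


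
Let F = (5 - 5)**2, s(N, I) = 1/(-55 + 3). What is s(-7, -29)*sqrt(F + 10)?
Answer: -sqrt(10)/52 ≈ -0.060813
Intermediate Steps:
s(N, I) = -1/52 (s(N, I) = 1/(-52) = -1/52)
F = 0 (F = 0**2 = 0)
s(-7, -29)*sqrt(F + 10) = -sqrt(0 + 10)/52 = -sqrt(10)/52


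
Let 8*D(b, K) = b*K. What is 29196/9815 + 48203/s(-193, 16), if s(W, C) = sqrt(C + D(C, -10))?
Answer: 29196/9815 - 48203*I/2 ≈ 2.9746 - 24102.0*I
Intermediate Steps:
D(b, K) = K*b/8 (D(b, K) = (b*K)/8 = (K*b)/8 = K*b/8)
s(W, C) = sqrt(-C)/2 (s(W, C) = sqrt(C + (1/8)*(-10)*C) = sqrt(C - 5*C/4) = sqrt(-C/4) = sqrt(-C)/2)
29196/9815 + 48203/s(-193, 16) = 29196/9815 + 48203/((sqrt(-1*16)/2)) = 29196*(1/9815) + 48203/((sqrt(-16)/2)) = 29196/9815 + 48203/(((4*I)/2)) = 29196/9815 + 48203/((2*I)) = 29196/9815 + 48203*(-I/2) = 29196/9815 - 48203*I/2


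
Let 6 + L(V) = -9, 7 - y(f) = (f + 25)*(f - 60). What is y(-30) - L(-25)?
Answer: -428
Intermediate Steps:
y(f) = 7 - (-60 + f)*(25 + f) (y(f) = 7 - (f + 25)*(f - 60) = 7 - (25 + f)*(-60 + f) = 7 - (-60 + f)*(25 + f))
L(V) = -15 (L(V) = -6 - 9 = -15)
y(-30) - L(-25) = (1507 - 1*(-30)² + 35*(-30)) - 1*(-15) = (1507 - 1*900 - 1050) + 15 = (1507 - 900 - 1050) + 15 = -443 + 15 = -428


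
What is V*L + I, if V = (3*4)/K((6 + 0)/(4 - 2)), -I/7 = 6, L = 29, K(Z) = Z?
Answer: 74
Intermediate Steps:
I = -42 (I = -7*6 = -42)
V = 4 (V = (3*4)/(((6 + 0)/(4 - 2))) = 12/((6/2)) = 12/((6*(½))) = 12/3 = 12*(⅓) = 4)
V*L + I = 4*29 - 42 = 116 - 42 = 74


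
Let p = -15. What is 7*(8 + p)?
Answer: -49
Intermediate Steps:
7*(8 + p) = 7*(8 - 15) = 7*(-7) = -49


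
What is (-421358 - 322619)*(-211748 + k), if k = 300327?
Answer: -65900738683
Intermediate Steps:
(-421358 - 322619)*(-211748 + k) = (-421358 - 322619)*(-211748 + 300327) = -743977*88579 = -65900738683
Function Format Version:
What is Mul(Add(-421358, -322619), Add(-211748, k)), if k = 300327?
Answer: -65900738683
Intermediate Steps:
Mul(Add(-421358, -322619), Add(-211748, k)) = Mul(Add(-421358, -322619), Add(-211748, 300327)) = Mul(-743977, 88579) = -65900738683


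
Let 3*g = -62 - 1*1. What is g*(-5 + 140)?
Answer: -2835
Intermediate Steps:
g = -21 (g = (-62 - 1*1)/3 = (-62 - 1)/3 = (1/3)*(-63) = -21)
g*(-5 + 140) = -21*(-5 + 140) = -21*135 = -2835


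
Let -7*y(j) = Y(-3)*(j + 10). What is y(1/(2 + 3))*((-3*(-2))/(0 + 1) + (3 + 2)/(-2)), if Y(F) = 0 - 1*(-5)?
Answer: -51/2 ≈ -25.500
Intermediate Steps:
Y(F) = 5 (Y(F) = 0 + 5 = 5)
y(j) = -50/7 - 5*j/7 (y(j) = -5*(j + 10)/7 = -5*(10 + j)/7 = -(50 + 5*j)/7 = -50/7 - 5*j/7)
y(1/(2 + 3))*((-3*(-2))/(0 + 1) + (3 + 2)/(-2)) = (-50/7 - 5/(7*(2 + 3)))*((-3*(-2))/(0 + 1) + (3 + 2)/(-2)) = (-50/7 - 5/7/5)*(6/1 + 5*(-1/2)) = (-50/7 - 5/7*1/5)*(6*1 - 5/2) = (-50/7 - 1/7)*(6 - 5/2) = -51/7*7/2 = -51/2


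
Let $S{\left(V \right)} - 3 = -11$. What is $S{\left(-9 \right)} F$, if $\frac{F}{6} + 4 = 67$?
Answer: $-3024$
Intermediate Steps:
$F = 378$ ($F = -24 + 6 \cdot 67 = -24 + 402 = 378$)
$S{\left(V \right)} = -8$ ($S{\left(V \right)} = 3 - 11 = -8$)
$S{\left(-9 \right)} F = \left(-8\right) 378 = -3024$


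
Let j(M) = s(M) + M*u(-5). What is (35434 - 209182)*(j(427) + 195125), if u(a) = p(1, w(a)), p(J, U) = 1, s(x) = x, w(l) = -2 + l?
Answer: -34050959292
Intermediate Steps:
u(a) = 1
j(M) = 2*M (j(M) = M + M*1 = M + M = 2*M)
(35434 - 209182)*(j(427) + 195125) = (35434 - 209182)*(2*427 + 195125) = -173748*(854 + 195125) = -173748*195979 = -34050959292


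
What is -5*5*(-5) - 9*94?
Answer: -721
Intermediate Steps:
-5*5*(-5) - 9*94 = -25*(-5) - 846 = 125 - 846 = -721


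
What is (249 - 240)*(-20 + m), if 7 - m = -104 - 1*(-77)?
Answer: 126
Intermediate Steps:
m = 34 (m = 7 - (-104 - 1*(-77)) = 7 - (-104 + 77) = 7 - 1*(-27) = 7 + 27 = 34)
(249 - 240)*(-20 + m) = (249 - 240)*(-20 + 34) = 9*14 = 126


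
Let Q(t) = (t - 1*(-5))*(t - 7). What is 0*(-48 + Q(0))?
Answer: 0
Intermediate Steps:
Q(t) = (-7 + t)*(5 + t) (Q(t) = (t + 5)*(-7 + t) = (5 + t)*(-7 + t) = (-7 + t)*(5 + t))
0*(-48 + Q(0)) = 0*(-48 + (-35 + 0**2 - 2*0)) = 0*(-48 + (-35 + 0 + 0)) = 0*(-48 - 35) = 0*(-83) = 0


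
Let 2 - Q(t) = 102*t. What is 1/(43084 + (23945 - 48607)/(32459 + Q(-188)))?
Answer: 51637/2224703846 ≈ 2.3211e-5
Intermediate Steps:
Q(t) = 2 - 102*t
1/(43084 + (23945 - 48607)/(32459 + Q(-188))) = 1/(43084 + (23945 - 48607)/(32459 + (2 - 102*(-188)))) = 1/(43084 - 24662/(32459 + (2 + 19176))) = 1/(43084 - 24662/(32459 + 19178)) = 1/(43084 - 24662/51637) = 1/(2224703846/51637) = 51637/2224703846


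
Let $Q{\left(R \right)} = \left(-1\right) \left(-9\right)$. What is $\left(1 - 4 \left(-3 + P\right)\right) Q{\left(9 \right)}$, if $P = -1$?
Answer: $153$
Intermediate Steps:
$Q{\left(R \right)} = 9$
$\left(1 - 4 \left(-3 + P\right)\right) Q{\left(9 \right)} = \left(1 - 4 \left(-3 - 1\right)\right) 9 = \left(1 - -16\right) 9 = \left(1 + 16\right) 9 = 17 \cdot 9 = 153$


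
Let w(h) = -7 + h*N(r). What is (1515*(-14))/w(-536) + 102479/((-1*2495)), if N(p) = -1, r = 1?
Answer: -107130341/1319855 ≈ -81.168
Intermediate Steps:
w(h) = -7 - h (w(h) = -7 + h*(-1) = -7 - h)
(1515*(-14))/w(-536) + 102479/((-1*2495)) = (1515*(-14))/(-7 - 1*(-536)) + 102479/((-1*2495)) = -21210/(-7 + 536) + 102479/(-2495) = -21210/529 + 102479*(-1/2495) = -21210*1/529 - 102479/2495 = -21210/529 - 102479/2495 = -107130341/1319855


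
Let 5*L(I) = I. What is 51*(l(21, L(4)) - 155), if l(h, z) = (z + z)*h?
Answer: -30957/5 ≈ -6191.4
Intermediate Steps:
L(I) = I/5
l(h, z) = 2*h*z (l(h, z) = (2*z)*h = 2*h*z)
51*(l(21, L(4)) - 155) = 51*(2*21*((⅕)*4) - 155) = 51*(2*21*(⅘) - 155) = 51*(168/5 - 155) = 51*(-607/5) = -30957/5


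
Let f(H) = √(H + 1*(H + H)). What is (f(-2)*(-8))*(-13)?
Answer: 104*I*√6 ≈ 254.75*I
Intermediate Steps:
f(H) = √3*√H (f(H) = √(H + 1*(2*H)) = √(H + 2*H) = √(3*H) = √3*√H)
(f(-2)*(-8))*(-13) = ((√3*√(-2))*(-8))*(-13) = ((√3*(I*√2))*(-8))*(-13) = ((I*√6)*(-8))*(-13) = -8*I*√6*(-13) = 104*I*√6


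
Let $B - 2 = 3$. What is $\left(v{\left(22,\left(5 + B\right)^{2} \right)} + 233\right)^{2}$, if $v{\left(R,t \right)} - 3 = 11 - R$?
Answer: $50625$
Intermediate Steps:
$B = 5$ ($B = 2 + 3 = 5$)
$v{\left(R,t \right)} = 14 - R$ ($v{\left(R,t \right)} = 3 - \left(-11 + R\right) = 14 - R$)
$\left(v{\left(22,\left(5 + B\right)^{2} \right)} + 233\right)^{2} = \left(\left(14 - 22\right) + 233\right)^{2} = \left(-8 + 233\right)^{2} = 225^{2} = 50625$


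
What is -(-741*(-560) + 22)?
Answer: -414982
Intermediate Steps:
-(-741*(-560) + 22) = -(414960 + 22) = -1*414982 = -414982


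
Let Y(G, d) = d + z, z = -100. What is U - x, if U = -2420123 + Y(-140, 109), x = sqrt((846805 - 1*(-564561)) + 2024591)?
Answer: -2420114 - 3*sqrt(381773) ≈ -2.4220e+6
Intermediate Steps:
Y(G, d) = -100 + d (Y(G, d) = d - 100 = -100 + d)
x = 3*sqrt(381773) (x = sqrt((846805 + 564561) + 2024591) = sqrt(1411366 + 2024591) = sqrt(3435957) = 3*sqrt(381773) ≈ 1853.6)
U = -2420114 (U = -2420123 + (-100 + 109) = -2420123 + 9 = -2420114)
U - x = -2420114 - 3*sqrt(381773)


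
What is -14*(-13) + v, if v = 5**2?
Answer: 207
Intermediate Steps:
v = 25
-14*(-13) + v = -14*(-13) + 25 = 182 + 25 = 207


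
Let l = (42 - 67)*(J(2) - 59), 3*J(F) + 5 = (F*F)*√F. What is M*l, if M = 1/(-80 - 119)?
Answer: -4550/597 + 100*√2/597 ≈ -7.3846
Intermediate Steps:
M = -1/199 (M = 1/(-199) = -1/199 ≈ -0.0050251)
J(F) = -5/3 + F^(5/2)/3 (J(F) = -5/3 + ((F*F)*√F)/3 = -5/3 + (F²*√F)/3 = -5/3 + F^(5/2)/3)
l = 4550/3 - 100*√2/3 (l = (42 - 67)*((-5/3 + 2^(5/2)/3) - 59) = -25*((-5/3 + (4*√2)/3) - 59) = -25*((-5/3 + 4*√2/3) - 59) = -25*(-182/3 + 4*√2/3) = 4550/3 - 100*√2/3 ≈ 1469.5)
M*l = -(4550/3 - 100*√2/3)/199 = -4550/597 + 100*√2/597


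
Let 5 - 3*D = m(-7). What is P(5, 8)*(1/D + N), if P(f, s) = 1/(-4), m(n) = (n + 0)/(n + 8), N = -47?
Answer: 187/16 ≈ 11.688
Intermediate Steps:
m(n) = n/(8 + n)
P(f, s) = -¼
D = 4 (D = 5/3 - (-7)/(3*(8 - 7)) = 5/3 - (-7)/(3*1) = 5/3 - (-7)/3 = 5/3 - ⅓*(-7) = 5/3 + 7/3 = 4)
P(5, 8)*(1/D + N) = -(1/4 - 47)/4 = -(¼ - 47)/4 = -¼*(-187/4) = 187/16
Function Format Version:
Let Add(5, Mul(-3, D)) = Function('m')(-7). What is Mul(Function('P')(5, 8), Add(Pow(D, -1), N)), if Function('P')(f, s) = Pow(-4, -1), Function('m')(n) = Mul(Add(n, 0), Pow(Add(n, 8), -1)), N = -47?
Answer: Rational(187, 16) ≈ 11.688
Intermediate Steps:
Function('m')(n) = Mul(n, Pow(Add(8, n), -1))
Function('P')(f, s) = Rational(-1, 4)
D = 4 (D = Add(Rational(5, 3), Mul(Rational(-1, 3), Mul(-7, Pow(Add(8, -7), -1)))) = Add(Rational(5, 3), Mul(Rational(-1, 3), Mul(-7, Pow(1, -1)))) = Add(Rational(5, 3), Mul(Rational(-1, 3), Mul(-7, 1))) = Add(Rational(5, 3), Mul(Rational(-1, 3), -7)) = Add(Rational(5, 3), Rational(7, 3)) = 4)
Mul(Function('P')(5, 8), Add(Pow(D, -1), N)) = Mul(Rational(-1, 4), Add(Pow(4, -1), -47)) = Mul(Rational(-1, 4), Add(Rational(1, 4), -47)) = Mul(Rational(-1, 4), Rational(-187, 4)) = Rational(187, 16)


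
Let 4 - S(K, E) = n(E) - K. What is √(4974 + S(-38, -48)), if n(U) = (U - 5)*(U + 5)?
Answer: √2661 ≈ 51.585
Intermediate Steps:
n(U) = (-5 + U)*(5 + U)
S(K, E) = 29 + K - E² (S(K, E) = 4 - ((-25 + E²) - K) = 4 - (-25 + E² - K) = 4 + (25 + K - E²) = 29 + K - E²)
√(4974 + S(-38, -48)) = √(4974 + (29 - 38 - 1*(-48)²)) = √(4974 + (29 - 38 - 1*2304)) = √(4974 + (29 - 38 - 2304)) = √(4974 - 2313) = √2661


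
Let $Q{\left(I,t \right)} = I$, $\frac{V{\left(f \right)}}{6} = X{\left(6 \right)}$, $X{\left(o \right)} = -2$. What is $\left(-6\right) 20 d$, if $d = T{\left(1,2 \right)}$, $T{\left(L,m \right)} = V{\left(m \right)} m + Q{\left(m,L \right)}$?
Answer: $2640$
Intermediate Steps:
$V{\left(f \right)} = -12$ ($V{\left(f \right)} = 6 \left(-2\right) = -12$)
$T{\left(L,m \right)} = - 11 m$ ($T{\left(L,m \right)} = - 12 m + m = - 11 m$)
$d = -22$ ($d = \left(-11\right) 2 = -22$)
$\left(-6\right) 20 d = \left(-6\right) 20 \left(-22\right) = \left(-120\right) \left(-22\right) = 2640$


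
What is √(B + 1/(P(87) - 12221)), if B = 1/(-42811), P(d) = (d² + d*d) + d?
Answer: 3*√142204142803/64302122 ≈ 0.017594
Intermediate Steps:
P(d) = d + 2*d² (P(d) = (d² + d²) + d = 2*d² + d = d + 2*d²)
B = -1/42811 ≈ -2.3358e-5
√(B + 1/(P(87) - 12221)) = √(-1/42811 + 1/(87*(1 + 2*87) - 12221)) = √(-1/42811 + 1/(87*(1 + 174) - 12221)) = √(-1/42811 + 1/(87*175 - 12221)) = √(-1/42811 + 1/(15225 - 12221)) = √(-1/42811 + 1/3004) = √(39807/128604244) = 3*√142204142803/64302122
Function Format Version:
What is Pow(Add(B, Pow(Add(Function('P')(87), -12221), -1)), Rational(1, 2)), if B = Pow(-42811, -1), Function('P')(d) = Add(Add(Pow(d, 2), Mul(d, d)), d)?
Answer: Mul(Rational(3, 64302122), Pow(142204142803, Rational(1, 2))) ≈ 0.017594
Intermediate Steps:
Function('P')(d) = Add(d, Mul(2, Pow(d, 2))) (Function('P')(d) = Add(Add(Pow(d, 2), Pow(d, 2)), d) = Add(Mul(2, Pow(d, 2)), d) = Add(d, Mul(2, Pow(d, 2))))
B = Rational(-1, 42811) ≈ -2.3358e-5
Pow(Add(B, Pow(Add(Function('P')(87), -12221), -1)), Rational(1, 2)) = Pow(Add(Rational(-1, 42811), Pow(Add(Mul(87, Add(1, Mul(2, 87))), -12221), -1)), Rational(1, 2)) = Pow(Add(Rational(-1, 42811), Pow(Add(Mul(87, Add(1, 174)), -12221), -1)), Rational(1, 2)) = Pow(Add(Rational(-1, 42811), Pow(Add(Mul(87, 175), -12221), -1)), Rational(1, 2)) = Pow(Add(Rational(-1, 42811), Pow(Add(15225, -12221), -1)), Rational(1, 2)) = Pow(Add(Rational(-1, 42811), Pow(3004, -1)), Rational(1, 2)) = Pow(Add(Rational(-1, 42811), Rational(1, 3004)), Rational(1, 2)) = Pow(Rational(39807, 128604244), Rational(1, 2)) = Mul(Rational(3, 64302122), Pow(142204142803, Rational(1, 2)))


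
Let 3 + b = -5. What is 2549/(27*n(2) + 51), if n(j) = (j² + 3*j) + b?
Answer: 2549/105 ≈ 24.276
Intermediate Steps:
b = -8 (b = -3 - 5 = -8)
n(j) = -8 + j² + 3*j (n(j) = (j² + 3*j) - 8 = -8 + j² + 3*j)
2549/(27*n(2) + 51) = 2549/(27*(-8 + 2² + 3*2) + 51) = 2549/(27*(-8 + 4 + 6) + 51) = 2549/(27*2 + 51) = 2549/(54 + 51) = 2549/105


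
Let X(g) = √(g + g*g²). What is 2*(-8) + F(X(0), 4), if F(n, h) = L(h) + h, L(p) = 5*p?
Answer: 8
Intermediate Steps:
X(g) = √(g + g³)
F(n, h) = 6*h (F(n, h) = 5*h + h = 6*h)
2*(-8) + F(X(0), 4) = 2*(-8) + 6*4 = -16 + 24 = 8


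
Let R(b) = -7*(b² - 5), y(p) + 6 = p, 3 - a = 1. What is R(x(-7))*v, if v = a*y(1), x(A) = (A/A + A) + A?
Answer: 11480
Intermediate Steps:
a = 2 (a = 3 - 1*1 = 3 - 1 = 2)
y(p) = -6 + p
x(A) = 1 + 2*A (x(A) = (1 + A) + A = 1 + 2*A)
R(b) = 35 - 7*b² (R(b) = -7*(-5 + b²) = 35 - 7*b²)
v = -10 (v = 2*(-6 + 1) = 2*(-5) = -10)
R(x(-7))*v = (35 - 7*(1 + 2*(-7))²)*(-10) = (35 - 7*(1 - 14)²)*(-10) = (35 - 7*(-13)²)*(-10) = (35 - 7*169)*(-10) = (35 - 1183)*(-10) = -1148*(-10) = 11480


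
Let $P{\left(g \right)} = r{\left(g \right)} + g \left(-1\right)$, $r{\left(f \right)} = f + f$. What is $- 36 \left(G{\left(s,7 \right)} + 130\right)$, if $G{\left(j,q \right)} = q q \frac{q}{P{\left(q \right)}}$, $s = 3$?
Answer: $-6444$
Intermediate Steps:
$r{\left(f \right)} = 2 f$
$P{\left(g \right)} = g$ ($P{\left(g \right)} = 2 g + g \left(-1\right) = 2 g - g = g$)
$G{\left(j,q \right)} = q^{2}$ ($G{\left(j,q \right)} = q q \frac{q}{q} = q^{2} \cdot 1 = q^{2}$)
$- 36 \left(G{\left(s,7 \right)} + 130\right) = - 36 \left(7^{2} + 130\right) = - 36 \left(49 + 130\right) = \left(-36\right) 179 = -6444$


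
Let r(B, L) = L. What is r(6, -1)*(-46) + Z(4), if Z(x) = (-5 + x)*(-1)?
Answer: 47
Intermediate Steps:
Z(x) = 5 - x
r(6, -1)*(-46) + Z(4) = -1*(-46) + (5 - 1*4) = 46 + (5 - 4) = 46 + 1 = 47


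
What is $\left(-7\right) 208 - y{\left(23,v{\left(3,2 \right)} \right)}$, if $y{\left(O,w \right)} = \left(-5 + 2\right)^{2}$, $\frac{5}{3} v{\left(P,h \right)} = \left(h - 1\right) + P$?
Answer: $-1465$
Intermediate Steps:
$v{\left(P,h \right)} = - \frac{3}{5} + \frac{3 P}{5} + \frac{3 h}{5}$ ($v{\left(P,h \right)} = \frac{3 \left(\left(h - 1\right) + P\right)}{5} = \frac{3 \left(\left(-1 + h\right) + P\right)}{5} = \frac{3 \left(-1 + P + h\right)}{5} = - \frac{3}{5} + \frac{3 P}{5} + \frac{3 h}{5}$)
$y{\left(O,w \right)} = 9$ ($y{\left(O,w \right)} = \left(-3\right)^{2} = 9$)
$\left(-7\right) 208 - y{\left(23,v{\left(3,2 \right)} \right)} = \left(-7\right) 208 - 9 = -1456 - 9 = -1465$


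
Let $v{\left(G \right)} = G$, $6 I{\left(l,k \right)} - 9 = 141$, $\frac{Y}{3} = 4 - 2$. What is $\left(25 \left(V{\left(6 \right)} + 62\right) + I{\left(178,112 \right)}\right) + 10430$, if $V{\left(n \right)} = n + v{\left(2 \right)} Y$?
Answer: $12455$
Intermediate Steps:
$Y = 6$ ($Y = 3 \left(4 - 2\right) = 3 \cdot 2 = 6$)
$I{\left(l,k \right)} = 25$ ($I{\left(l,k \right)} = \frac{3}{2} + \frac{1}{6} \cdot 141 = \frac{3}{2} + \frac{47}{2} = 25$)
$V{\left(n \right)} = 12 + n$ ($V{\left(n \right)} = n + 2 \cdot 6 = n + 12 = 12 + n$)
$\left(25 \left(V{\left(6 \right)} + 62\right) + I{\left(178,112 \right)}\right) + 10430 = \left(25 \left(\left(12 + 6\right) + 62\right) + 25\right) + 10430 = \left(25 \left(18 + 62\right) + 25\right) + 10430 = \left(25 \cdot 80 + 25\right) + 10430 = \left(2000 + 25\right) + 10430 = 2025 + 10430 = 12455$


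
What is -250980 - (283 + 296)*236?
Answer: -387624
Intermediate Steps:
-250980 - (283 + 296)*236 = -250980 - 579*236 = -250980 - 1*136644 = -250980 - 136644 = -387624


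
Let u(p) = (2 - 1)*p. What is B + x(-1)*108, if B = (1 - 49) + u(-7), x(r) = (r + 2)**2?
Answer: 53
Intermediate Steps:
u(p) = p (u(p) = 1*p = p)
x(r) = (2 + r)**2
B = -55 (B = (1 - 49) - 7 = -48 - 7 = -55)
B + x(-1)*108 = -55 + (2 - 1)**2*108 = -55 + 1**2*108 = -55 + 1*108 = -55 + 108 = 53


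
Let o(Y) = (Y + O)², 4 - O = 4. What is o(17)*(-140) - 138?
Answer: -40598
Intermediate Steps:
O = 0 (O = 4 - 1*4 = 4 - 4 = 0)
o(Y) = Y² (o(Y) = (Y + 0)² = Y²)
o(17)*(-140) - 138 = 17²*(-140) - 138 = 289*(-140) - 138 = -40460 - 138 = -40598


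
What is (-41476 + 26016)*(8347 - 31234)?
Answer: 353833020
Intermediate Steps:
(-41476 + 26016)*(8347 - 31234) = -15460*(-22887) = 353833020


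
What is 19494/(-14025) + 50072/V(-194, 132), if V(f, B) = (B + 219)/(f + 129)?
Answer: -1170608446/126225 ≈ -9274.0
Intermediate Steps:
V(f, B) = (219 + B)/(129 + f)
19494/(-14025) + 50072/V(-194, 132) = 19494/(-14025) + 50072/(((219 + 132)/(129 - 194))) = 19494*(-1/14025) + 50072/((351/(-65))) = -6498/4675 + 50072/((-1/65*351)) = -6498/4675 + 50072/(-27/5) = -6498/4675 + 50072*(-5/27) = -6498/4675 - 250360/27 = -1170608446/126225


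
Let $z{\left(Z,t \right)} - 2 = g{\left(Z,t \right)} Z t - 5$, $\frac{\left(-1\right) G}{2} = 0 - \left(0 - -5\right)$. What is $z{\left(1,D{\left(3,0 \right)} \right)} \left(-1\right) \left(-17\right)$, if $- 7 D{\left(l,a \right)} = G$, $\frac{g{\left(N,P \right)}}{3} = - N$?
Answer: $\frac{153}{7} \approx 21.857$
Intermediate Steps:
$g{\left(N,P \right)} = - 3 N$ ($g{\left(N,P \right)} = 3 \left(- N\right) = - 3 N$)
$G = 10$ ($G = - 2 \left(0 - \left(0 - -5\right)\right) = - 2 \left(0 - \left(0 + 5\right)\right) = - 2 \left(0 - 5\right) = \left(-2\right) \left(-5\right) = 10$)
$D{\left(l,a \right)} = - \frac{10}{7}$ ($D{\left(l,a \right)} = \left(- \frac{1}{7}\right) 10 = - \frac{10}{7}$)
$z{\left(Z,t \right)} = -3 - 3 t Z^{2}$ ($z{\left(Z,t \right)} = 2 + \left(- 3 Z Z t - 5\right) = 2 + \left(- 3 Z^{2} t - 5\right) = 2 - \left(5 + 3 t Z^{2}\right) = -3 - 3 t Z^{2}$)
$z{\left(1,D{\left(3,0 \right)} \right)} \left(-1\right) \left(-17\right) = \left(-3 - - \frac{30 \cdot 1^{2}}{7}\right) \left(-1\right) \left(-17\right) = \left(-3 - \left(- \frac{30}{7}\right) 1\right) \left(-1\right) \left(-17\right) = \left(-3 + \frac{30}{7}\right) \left(-1\right) \left(-17\right) = \frac{9}{7} \left(-1\right) \left(-17\right) = \left(- \frac{9}{7}\right) \left(-17\right) = \frac{153}{7}$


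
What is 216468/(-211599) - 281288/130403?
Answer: -1392830732/437986419 ≈ -3.1801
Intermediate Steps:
216468/(-211599) - 281288/130403 = 216468*(-1/211599) - 281288*1/130403 = -24052/23511 - 40184/18629 = -1392830732/437986419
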